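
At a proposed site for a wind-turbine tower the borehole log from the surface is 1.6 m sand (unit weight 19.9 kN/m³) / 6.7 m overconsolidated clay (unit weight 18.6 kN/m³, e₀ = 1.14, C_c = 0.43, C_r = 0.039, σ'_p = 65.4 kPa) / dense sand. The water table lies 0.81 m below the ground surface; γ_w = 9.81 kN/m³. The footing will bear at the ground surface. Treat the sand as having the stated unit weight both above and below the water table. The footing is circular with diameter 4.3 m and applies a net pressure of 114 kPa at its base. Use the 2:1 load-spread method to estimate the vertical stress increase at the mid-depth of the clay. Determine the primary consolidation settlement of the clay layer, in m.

Mid-depth of clay below the ground surface: z = 1.6 + 6.7/2 = 4.95 m.
Total vertical stress at mid-clay: σ_v = 19.9×1.6 + 18.6×3.35 = 94.15 kPa.
Pore pressure: u = 9.81×(4.95 − 0.81) = 40.613 kPa.
Initial effective stress: σ'_0 = σ_v − u = 94.15 − 40.613 = 53.537 kPa.
Stress increase at mid-clay by the 2:1 spreading method:
Δσ ≈ qD²/(D+z)² = 114×4.3²/(4.3+4.95)² = 24.635 kPa
Final effective stress: σ'_f = 53.537 + 24.635 = 78.172 kPa.
σ'_f = 78.172 > σ'_p = 65.4 kPa, so the stress path crosses the preconsolidation pressure — recompression up to σ'_p, then virgin compression beyond:
S_c = H/(1+e₀)·[C_r·log₁₀(σ'_p/σ'_0) + C_c·log₁₀(σ'_f/σ'_p)]
    = 6.7/2.14 × [0.039×log₁₀(65.4/53.537) + 0.43×log₁₀(78.172/65.4)]
    = 3.1308 × [0.00339 + 0.033314] = 0.1149 m

S_c ≈ 0.115 m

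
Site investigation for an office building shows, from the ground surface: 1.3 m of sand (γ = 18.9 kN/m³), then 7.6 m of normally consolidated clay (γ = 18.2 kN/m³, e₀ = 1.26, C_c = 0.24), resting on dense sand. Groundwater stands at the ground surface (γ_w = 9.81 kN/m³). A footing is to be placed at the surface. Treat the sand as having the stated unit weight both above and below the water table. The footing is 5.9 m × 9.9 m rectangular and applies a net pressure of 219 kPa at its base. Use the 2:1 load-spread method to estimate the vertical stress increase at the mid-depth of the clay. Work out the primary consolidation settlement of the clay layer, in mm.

S_c ≈ 358 mm

Mid-depth of clay below the ground surface: z = 1.3 + 7.6/2 = 5.1 m.
Total vertical stress at mid-clay: σ_v = 18.9×1.3 + 18.2×3.8 = 93.73 kPa.
Pore pressure: u = 9.81×(5.1 − 0) = 50.031 kPa.
Initial effective stress: σ'_0 = σ_v − u = 93.73 − 50.031 = 43.699 kPa.
Stress increase at mid-clay by the 2:1 spreading method:
Δσ = qBL/((B+z)(L+z)) = 219×5.9×9.9/((5.9+5.1)(9.9+5.1)) = 77.526 kPa
Final effective stress: σ'_f = σ'_0 + Δσ = 43.699 + 77.526 = 121.22 kPa.
Normally consolidated clay, so the full stress increment lies on the virgin compression line:
S_c = C_c·H/(1+e₀)·log₁₀(σ'_f/σ'_0) = 0.24×7.6/(1+1.26)×log₁₀(121.22/43.699)
    = 0.80708 × 0.4431 = 0.3576 m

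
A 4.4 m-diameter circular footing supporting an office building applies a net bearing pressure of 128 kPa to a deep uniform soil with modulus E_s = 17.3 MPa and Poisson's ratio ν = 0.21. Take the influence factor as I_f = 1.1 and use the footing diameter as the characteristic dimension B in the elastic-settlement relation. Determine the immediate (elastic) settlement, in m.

Immediate (elastic) settlement: S_e = q·B·(1−ν²)/E_s · I_f.
E_s = 17.3 MPa = 17300 kPa.
S_e = 128 × 4.4 × (1 − 0.21²) / 17300 × 1.1
    = 128 × 4.4 × 0.9559 / 17300 × 1.1
    = 0.03423 m

S_e ≈ 0.0342 m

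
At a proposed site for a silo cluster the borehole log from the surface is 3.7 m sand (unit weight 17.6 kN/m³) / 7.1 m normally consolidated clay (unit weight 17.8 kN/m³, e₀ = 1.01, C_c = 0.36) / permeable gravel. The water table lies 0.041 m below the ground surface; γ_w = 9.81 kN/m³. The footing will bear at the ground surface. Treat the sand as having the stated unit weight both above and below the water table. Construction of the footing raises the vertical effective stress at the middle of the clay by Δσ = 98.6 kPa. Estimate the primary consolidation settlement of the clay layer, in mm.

S_c ≈ 551 mm

Mid-depth of clay below the ground surface: z = 3.7 + 7.1/2 = 7.25 m.
Total vertical stress at mid-clay: σ_v = 17.6×3.7 + 17.8×3.55 = 128.31 kPa.
Pore pressure: u = 9.81×(7.25 − 0.041) = 70.72 kPa.
Initial effective stress: σ'_0 = σ_v − u = 128.31 − 70.72 = 57.59 kPa.
Final effective stress: σ'_f = σ'_0 + Δσ = 57.59 + 98.6 = 156.19 kPa.
Normally consolidated clay, so the full stress increment lies on the virgin compression line:
S_c = C_c·H/(1+e₀)·log₁₀(σ'_f/σ'_0) = 0.36×7.1/(1+1.01)×log₁₀(156.19/57.59)
    = 1.2716 × 0.43331 = 0.551 m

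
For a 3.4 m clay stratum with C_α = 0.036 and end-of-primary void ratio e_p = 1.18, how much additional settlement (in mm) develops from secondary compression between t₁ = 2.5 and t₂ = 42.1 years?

S_s ≈ 68.9 mm

Secondary compression: S_s = C_α·H/(1+e_p)·log₁₀(t₂/t₁)
S_s = 0.036×3.4/(1+1.18)×log₁₀(42.1/2.5)
    = 0.05615 × 1.226 = 0.06886 m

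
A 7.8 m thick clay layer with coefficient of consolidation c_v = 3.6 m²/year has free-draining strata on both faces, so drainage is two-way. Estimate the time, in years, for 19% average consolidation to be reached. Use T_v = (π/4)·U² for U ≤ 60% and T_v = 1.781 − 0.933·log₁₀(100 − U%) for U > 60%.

Drainage path length: H_d = H/2 = 3.9 m (double drainage).
U ≤ 60%: T_v = (π/4)·U² = (π/4)×0.19² = 0.028353.
t = T_v·H_d²/c_v = 0.028353×3.9²/3.6 = 0.1198 years.

t ≈ 0.12 years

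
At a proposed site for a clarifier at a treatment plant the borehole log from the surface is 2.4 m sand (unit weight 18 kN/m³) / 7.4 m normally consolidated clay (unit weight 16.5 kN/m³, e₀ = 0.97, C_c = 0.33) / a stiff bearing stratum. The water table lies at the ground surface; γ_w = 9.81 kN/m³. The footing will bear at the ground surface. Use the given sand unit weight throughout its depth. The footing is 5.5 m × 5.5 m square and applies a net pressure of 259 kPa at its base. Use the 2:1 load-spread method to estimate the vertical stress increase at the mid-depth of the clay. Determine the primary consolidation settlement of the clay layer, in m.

S_c ≈ 0.451 m

Mid-depth of clay below the ground surface: z = 2.4 + 7.4/2 = 6.1 m.
Total vertical stress at mid-clay: σ_v = 18×2.4 + 16.5×3.7 = 104.25 kPa.
Pore pressure: u = 9.81×(6.1 − 0) = 59.841 kPa.
Initial effective stress: σ'_0 = σ_v − u = 104.25 − 59.841 = 44.409 kPa.
Stress increase at mid-clay by the 2:1 spreading method:
Δσ = qBL/((B+z)(L+z)) = 259×5.5×5.5/((5.5+6.1)(5.5+6.1)) = 58.225 kPa
Final effective stress: σ'_f = σ'_0 + Δσ = 44.409 + 58.225 = 102.63 kPa.
Normally consolidated clay, so the full stress increment lies on the virgin compression line:
S_c = C_c·H/(1+e₀)·log₁₀(σ'_f/σ'_0) = 0.33×7.4/(1+0.97)×log₁₀(102.63/44.409)
    = 1.2396 × 0.3638 = 0.451 m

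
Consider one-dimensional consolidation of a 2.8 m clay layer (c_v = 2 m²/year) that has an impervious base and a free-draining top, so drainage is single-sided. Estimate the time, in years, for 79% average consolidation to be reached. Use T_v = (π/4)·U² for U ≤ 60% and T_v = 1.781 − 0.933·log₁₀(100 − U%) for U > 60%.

t ≈ 2.15 years

Drainage path length: H_d = H = 2.8 m (single drainage).
U > 60%: T_v = 1.781 − 0.933·log₁₀(100 − 79) = 0.54737.
t = T_v·H_d²/c_v = 0.54737×2.8²/2 = 2.146 years.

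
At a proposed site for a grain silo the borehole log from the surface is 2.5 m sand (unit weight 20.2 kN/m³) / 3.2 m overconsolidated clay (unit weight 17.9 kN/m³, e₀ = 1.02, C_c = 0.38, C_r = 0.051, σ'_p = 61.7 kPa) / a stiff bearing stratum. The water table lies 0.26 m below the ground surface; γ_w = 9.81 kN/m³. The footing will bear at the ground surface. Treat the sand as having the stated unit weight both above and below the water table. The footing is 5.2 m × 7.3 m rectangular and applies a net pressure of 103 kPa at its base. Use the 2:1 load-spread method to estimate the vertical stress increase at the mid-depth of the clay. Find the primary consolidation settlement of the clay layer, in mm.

Mid-depth of clay below the ground surface: z = 2.5 + 3.2/2 = 4.1 m.
Total vertical stress at mid-clay: σ_v = 20.2×2.5 + 17.9×1.6 = 79.14 kPa.
Pore pressure: u = 9.81×(4.1 − 0.26) = 37.67 kPa.
Initial effective stress: σ'_0 = σ_v − u = 79.14 − 37.67 = 41.47 kPa.
Stress increase at mid-clay by the 2:1 spreading method:
Δσ = qBL/((B+z)(L+z)) = 103×5.2×7.3/((5.2+4.1)(7.3+4.1)) = 36.879 kPa
Final effective stress: σ'_f = 41.47 + 36.879 = 78.349 kPa.
σ'_f = 78.349 > σ'_p = 61.7 kPa, so the stress path crosses the preconsolidation pressure — recompression up to σ'_p, then virgin compression beyond:
S_c = H/(1+e₀)·[C_r·log₁₀(σ'_p/σ'_0) + C_c·log₁₀(σ'_f/σ'_p)]
    = 3.2/2.02 × [0.051×log₁₀(61.7/41.47) + 0.38×log₁₀(78.349/61.7)]
    = 1.5842 × [0.0088001 + 0.039424] = 0.0764 m

S_c ≈ 76.4 mm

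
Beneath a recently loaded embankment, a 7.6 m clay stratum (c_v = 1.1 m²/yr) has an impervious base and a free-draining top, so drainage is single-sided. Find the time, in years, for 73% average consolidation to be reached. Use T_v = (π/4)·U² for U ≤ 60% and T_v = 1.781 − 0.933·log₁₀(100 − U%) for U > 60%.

Drainage path length: H_d = H = 7.6 m (single drainage).
U > 60%: T_v = 1.781 − 0.933·log₁₀(100 − 73) = 0.44554.
t = T_v·H_d²/c_v = 0.44554×7.6²/1.1 = 23.39 years.

t ≈ 23.4 years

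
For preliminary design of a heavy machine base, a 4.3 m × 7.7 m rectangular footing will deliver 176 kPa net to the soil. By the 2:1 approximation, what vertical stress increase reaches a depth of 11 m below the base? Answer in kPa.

By the 2:1 method the load spreads at 1 horizontal : 2 vertical, so at depth z the loaded area has grown by z in each plan dimension:
Δσ = qBL/((B+z)(L+z)) = 176×4.3×7.7/((4.3+11)(7.7+11)) = 20.368 kPa

Δσ_z ≈ 20.4 kPa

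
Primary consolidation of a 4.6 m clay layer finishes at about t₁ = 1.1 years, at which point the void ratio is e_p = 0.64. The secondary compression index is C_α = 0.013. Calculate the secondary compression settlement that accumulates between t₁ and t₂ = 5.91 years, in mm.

S_s ≈ 26.6 mm

Secondary compression: S_s = C_α·H/(1+e_p)·log₁₀(t₂/t₁)
S_s = 0.013×4.6/(1+0.64)×log₁₀(5.91/1.1)
    = 0.03646 × 0.7302 = 0.02663 m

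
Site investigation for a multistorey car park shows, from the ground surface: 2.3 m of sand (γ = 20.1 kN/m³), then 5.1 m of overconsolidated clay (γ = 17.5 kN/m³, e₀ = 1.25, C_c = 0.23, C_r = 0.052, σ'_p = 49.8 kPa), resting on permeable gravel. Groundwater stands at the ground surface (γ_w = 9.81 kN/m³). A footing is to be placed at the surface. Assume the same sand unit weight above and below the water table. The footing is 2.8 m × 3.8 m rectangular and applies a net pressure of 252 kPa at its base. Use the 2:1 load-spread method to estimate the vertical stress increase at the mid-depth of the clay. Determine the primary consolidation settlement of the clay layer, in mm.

Mid-depth of clay below the ground surface: z = 2.3 + 5.1/2 = 4.85 m.
Total vertical stress at mid-clay: σ_v = 20.1×2.3 + 17.5×2.55 = 90.855 kPa.
Pore pressure: u = 9.81×(4.85 − 0) = 47.578 kPa.
Initial effective stress: σ'_0 = σ_v − u = 90.855 − 47.578 = 43.277 kPa.
Stress increase at mid-clay by the 2:1 spreading method:
Δσ = qBL/((B+z)(L+z)) = 252×2.8×3.8/((2.8+4.85)(3.8+4.85)) = 40.52 kPa
Final effective stress: σ'_f = 43.277 + 40.52 = 83.797 kPa.
σ'_f = 83.797 > σ'_p = 49.8 kPa, so the stress path crosses the preconsolidation pressure — recompression up to σ'_p, then virgin compression beyond:
S_c = H/(1+e₀)·[C_r·log₁₀(σ'_p/σ'_0) + C_c·log₁₀(σ'_f/σ'_p)]
    = 5.1/2.25 × [0.052×log₁₀(49.8/43.277) + 0.23×log₁₀(83.797/49.8)]
    = 2.2667 × [0.0031706 + 0.05198] = 0.125 m

S_c ≈ 125 mm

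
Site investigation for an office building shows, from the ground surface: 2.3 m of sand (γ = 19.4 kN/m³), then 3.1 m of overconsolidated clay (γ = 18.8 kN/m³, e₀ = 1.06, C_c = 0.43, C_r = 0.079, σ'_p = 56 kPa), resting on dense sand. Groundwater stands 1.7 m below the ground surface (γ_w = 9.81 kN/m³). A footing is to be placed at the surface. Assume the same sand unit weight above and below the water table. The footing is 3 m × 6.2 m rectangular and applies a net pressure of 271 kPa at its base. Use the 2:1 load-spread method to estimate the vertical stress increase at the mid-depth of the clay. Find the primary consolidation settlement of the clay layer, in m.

S_c ≈ 0.231 m

Mid-depth of clay below the ground surface: z = 2.3 + 3.1/2 = 3.85 m.
Total vertical stress at mid-clay: σ_v = 19.4×2.3 + 18.8×1.55 = 73.76 kPa.
Pore pressure: u = 9.81×(3.85 − 1.7) = 21.091 kPa.
Initial effective stress: σ'_0 = σ_v − u = 73.76 − 21.091 = 52.669 kPa.
Stress increase at mid-clay by the 2:1 spreading method:
Δσ = qBL/((B+z)(L+z)) = 271×3×6.2/((3+3.85)(6.2+3.85)) = 73.219 kPa
Final effective stress: σ'_f = 52.669 + 73.219 = 125.89 kPa.
σ'_f = 125.89 > σ'_p = 56 kPa, so the stress path crosses the preconsolidation pressure — recompression up to σ'_p, then virgin compression beyond:
S_c = H/(1+e₀)·[C_r·log₁₀(σ'_p/σ'_0) + C_c·log₁₀(σ'_f/σ'_p)]
    = 3.1/2.06 × [0.079×log₁₀(56/52.669) + 0.43×log₁₀(125.89/56)]
    = 1.5049 × [0.002104 + 0.15128] = 0.2308 m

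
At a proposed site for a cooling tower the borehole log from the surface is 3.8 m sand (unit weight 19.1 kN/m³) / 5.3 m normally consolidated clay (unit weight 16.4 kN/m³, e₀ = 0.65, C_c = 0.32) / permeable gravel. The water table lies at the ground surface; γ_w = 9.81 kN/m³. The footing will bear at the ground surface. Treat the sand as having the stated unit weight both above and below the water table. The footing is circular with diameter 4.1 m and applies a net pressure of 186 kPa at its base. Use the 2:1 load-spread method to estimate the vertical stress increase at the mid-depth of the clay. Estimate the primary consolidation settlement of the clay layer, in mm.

Mid-depth of clay below the ground surface: z = 3.8 + 5.3/2 = 6.45 m.
Total vertical stress at mid-clay: σ_v = 19.1×3.8 + 16.4×2.65 = 116.04 kPa.
Pore pressure: u = 9.81×(6.45 − 0) = 63.275 kPa.
Initial effective stress: σ'_0 = σ_v − u = 116.04 − 63.275 = 52.765 kPa.
Stress increase at mid-clay by the 2:1 spreading method:
Δσ ≈ qD²/(D+z)² = 186×4.1²/(4.1+6.45)² = 28.092 kPa
Final effective stress: σ'_f = σ'_0 + Δσ = 52.765 + 28.092 = 80.857 kPa.
Normally consolidated clay, so the full stress increment lies on the virgin compression line:
S_c = C_c·H/(1+e₀)·log₁₀(σ'_f/σ'_0) = 0.32×5.3/(1+0.65)×log₁₀(80.857/52.765)
    = 1.0279 × 0.18537 = 0.1905 m

S_c ≈ 191 mm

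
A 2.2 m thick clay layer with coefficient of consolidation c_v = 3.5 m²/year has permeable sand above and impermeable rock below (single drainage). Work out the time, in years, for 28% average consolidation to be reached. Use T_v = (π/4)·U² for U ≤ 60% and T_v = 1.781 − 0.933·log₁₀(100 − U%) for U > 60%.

t ≈ 0.0851 years

Drainage path length: H_d = H = 2.2 m (single drainage).
U ≤ 60%: T_v = (π/4)·U² = (π/4)×0.28² = 0.061575.
t = T_v·H_d²/c_v = 0.061575×2.2²/3.5 = 0.08515 years.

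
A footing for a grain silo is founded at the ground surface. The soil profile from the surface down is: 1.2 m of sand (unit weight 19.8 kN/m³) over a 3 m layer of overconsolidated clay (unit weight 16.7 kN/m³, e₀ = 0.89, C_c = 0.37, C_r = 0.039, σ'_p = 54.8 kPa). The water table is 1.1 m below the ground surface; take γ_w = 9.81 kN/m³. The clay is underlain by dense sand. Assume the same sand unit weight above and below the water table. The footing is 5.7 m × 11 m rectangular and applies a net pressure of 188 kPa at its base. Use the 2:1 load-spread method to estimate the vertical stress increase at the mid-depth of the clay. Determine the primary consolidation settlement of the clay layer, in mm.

S_c ≈ 245 mm

Mid-depth of clay below the ground surface: z = 1.2 + 3/2 = 2.7 m.
Total vertical stress at mid-clay: σ_v = 19.8×1.2 + 16.7×1.5 = 48.81 kPa.
Pore pressure: u = 9.81×(2.7 − 1.1) = 15.696 kPa.
Initial effective stress: σ'_0 = σ_v − u = 48.81 − 15.696 = 33.114 kPa.
Stress increase at mid-clay by the 2:1 spreading method:
Δσ = qBL/((B+z)(L+z)) = 188×5.7×11/((5.7+2.7)(11+2.7)) = 102.43 kPa
Final effective stress: σ'_f = 33.114 + 102.43 = 135.54 kPa.
σ'_f = 135.54 > σ'_p = 54.8 kPa, so the stress path crosses the preconsolidation pressure — recompression up to σ'_p, then virgin compression beyond:
S_c = H/(1+e₀)·[C_r·log₁₀(σ'_p/σ'_0) + C_c·log₁₀(σ'_f/σ'_p)]
    = 3/1.89 × [0.039×log₁₀(54.8/33.114) + 0.37×log₁₀(135.54/54.8)]
    = 1.5873 × [0.008532 + 0.14552] = 0.2445 m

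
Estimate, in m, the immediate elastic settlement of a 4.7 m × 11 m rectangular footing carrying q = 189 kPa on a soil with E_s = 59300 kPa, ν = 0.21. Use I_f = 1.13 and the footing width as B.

Immediate (elastic) settlement: S_e = q·B·(1−ν²)/E_s · I_f.
S_e = 189 × 4.7 × (1 − 0.21²) / 59300 × 1.13
    = 189 × 4.7 × 0.9559 / 59300 × 1.13
    = 0.01618 m

S_e ≈ 0.0162 m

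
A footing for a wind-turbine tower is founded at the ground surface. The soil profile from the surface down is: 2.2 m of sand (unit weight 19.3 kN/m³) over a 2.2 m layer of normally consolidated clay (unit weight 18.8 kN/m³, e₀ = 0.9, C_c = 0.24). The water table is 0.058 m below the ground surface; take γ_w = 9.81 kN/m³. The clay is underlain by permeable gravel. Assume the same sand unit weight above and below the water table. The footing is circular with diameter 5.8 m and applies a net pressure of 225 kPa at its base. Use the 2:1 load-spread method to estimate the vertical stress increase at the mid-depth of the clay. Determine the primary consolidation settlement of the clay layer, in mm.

Mid-depth of clay below the ground surface: z = 2.2 + 2.2/2 = 3.3 m.
Total vertical stress at mid-clay: σ_v = 19.3×2.2 + 18.8×1.1 = 63.14 kPa.
Pore pressure: u = 9.81×(3.3 − 0.058) = 31.804 kPa.
Initial effective stress: σ'_0 = σ_v − u = 63.14 − 31.804 = 31.336 kPa.
Stress increase at mid-clay by the 2:1 spreading method:
Δσ ≈ qD²/(D+z)² = 225×5.8²/(5.8+3.3)² = 91.402 kPa
Final effective stress: σ'_f = σ'_0 + Δσ = 31.336 + 91.402 = 122.74 kPa.
Normally consolidated clay, so the full stress increment lies on the virgin compression line:
S_c = C_c·H/(1+e₀)·log₁₀(σ'_f/σ'_0) = 0.24×2.2/(1+0.9)×log₁₀(122.74/31.336)
    = 0.27789 × 0.59294 = 0.1648 m

S_c ≈ 165 mm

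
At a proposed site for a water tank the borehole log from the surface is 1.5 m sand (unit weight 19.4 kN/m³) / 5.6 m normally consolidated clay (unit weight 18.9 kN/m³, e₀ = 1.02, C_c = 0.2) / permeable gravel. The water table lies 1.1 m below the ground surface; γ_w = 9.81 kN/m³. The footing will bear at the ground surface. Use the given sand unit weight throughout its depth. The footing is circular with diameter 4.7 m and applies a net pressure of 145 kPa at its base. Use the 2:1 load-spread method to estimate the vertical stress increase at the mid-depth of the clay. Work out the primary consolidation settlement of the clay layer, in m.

S_c ≈ 0.139 m

Mid-depth of clay below the ground surface: z = 1.5 + 5.6/2 = 4.3 m.
Total vertical stress at mid-clay: σ_v = 19.4×1.5 + 18.9×2.8 = 82.02 kPa.
Pore pressure: u = 9.81×(4.3 − 1.1) = 31.392 kPa.
Initial effective stress: σ'_0 = σ_v − u = 82.02 − 31.392 = 50.628 kPa.
Stress increase at mid-clay by the 2:1 spreading method:
Δσ ≈ qD²/(D+z)² = 145×4.7²/(4.7+4.3)² = 39.544 kPa
Final effective stress: σ'_f = σ'_0 + Δσ = 50.628 + 39.544 = 90.172 kPa.
Normally consolidated clay, so the full stress increment lies on the virgin compression line:
S_c = C_c·H/(1+e₀)·log₁₀(σ'_f/σ'_0) = 0.2×5.6/(1+1.02)×log₁₀(90.172/50.628)
    = 0.55446 × 0.25068 = 0.139 m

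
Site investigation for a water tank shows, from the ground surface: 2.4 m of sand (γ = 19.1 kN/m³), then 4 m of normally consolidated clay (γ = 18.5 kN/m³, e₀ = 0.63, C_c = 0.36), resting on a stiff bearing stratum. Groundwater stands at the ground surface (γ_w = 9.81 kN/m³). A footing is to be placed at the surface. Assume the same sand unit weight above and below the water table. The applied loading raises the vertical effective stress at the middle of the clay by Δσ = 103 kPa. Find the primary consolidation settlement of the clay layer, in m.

S_c ≈ 0.491 m

Mid-depth of clay below the ground surface: z = 2.4 + 4/2 = 4.4 m.
Total vertical stress at mid-clay: σ_v = 19.1×2.4 + 18.5×2 = 82.84 kPa.
Pore pressure: u = 9.81×(4.4 − 0) = 43.164 kPa.
Initial effective stress: σ'_0 = σ_v − u = 82.84 − 43.164 = 39.676 kPa.
Final effective stress: σ'_f = σ'_0 + Δσ = 39.676 + 103 = 142.68 kPa.
Normally consolidated clay, so the full stress increment lies on the virgin compression line:
S_c = C_c·H/(1+e₀)·log₁₀(σ'_f/σ'_0) = 0.36×4/(1+0.63)×log₁₀(142.68/39.676)
    = 0.88344 × 0.55584 = 0.4911 m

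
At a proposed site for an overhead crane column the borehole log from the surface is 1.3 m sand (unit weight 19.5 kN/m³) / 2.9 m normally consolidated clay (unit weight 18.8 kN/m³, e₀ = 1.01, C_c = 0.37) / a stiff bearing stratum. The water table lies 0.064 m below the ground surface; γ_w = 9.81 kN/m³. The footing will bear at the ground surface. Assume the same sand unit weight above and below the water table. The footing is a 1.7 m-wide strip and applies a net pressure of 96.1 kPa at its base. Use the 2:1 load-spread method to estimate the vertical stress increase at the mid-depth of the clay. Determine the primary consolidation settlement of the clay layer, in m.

Mid-depth of clay below the ground surface: z = 1.3 + 2.9/2 = 2.75 m.
Total vertical stress at mid-clay: σ_v = 19.5×1.3 + 18.8×1.45 = 52.61 kPa.
Pore pressure: u = 9.81×(2.75 − 0.064) = 26.35 kPa.
Initial effective stress: σ'_0 = σ_v − u = 52.61 − 26.35 = 26.26 kPa.
Stress increase at mid-clay by the 2:1 spreading method:
Δσ = qB/(B+z) = 96.1×1.7/(1.7+2.75) = 36.712 kPa
Final effective stress: σ'_f = σ'_0 + Δσ = 26.26 + 36.712 = 62.972 kPa.
Normally consolidated clay, so the full stress increment lies on the virgin compression line:
S_c = C_c·H/(1+e₀)·log₁₀(σ'_f/σ'_0) = 0.37×2.9/(1+1.01)×log₁₀(62.972/26.26)
    = 0.53383 × 0.37985 = 0.2028 m

S_c ≈ 0.203 m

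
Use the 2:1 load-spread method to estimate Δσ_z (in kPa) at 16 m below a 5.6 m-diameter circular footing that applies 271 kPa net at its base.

Δσ_z ≈ 18.2 kPa

By the 2:1 method the load spreads at 1 horizontal : 2 vertical, so at depth z the loaded area has grown by z in each plan dimension:
Δσ ≈ qD²/(D+z)² = 271×5.6²/(5.6+16)² = 18.215 kPa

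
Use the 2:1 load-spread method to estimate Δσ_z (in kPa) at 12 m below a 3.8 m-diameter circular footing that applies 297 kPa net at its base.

Δσ_z ≈ 17.2 kPa

By the 2:1 method the load spreads at 1 horizontal : 2 vertical, so at depth z the loaded area has grown by z in each plan dimension:
Δσ ≈ qD²/(D+z)² = 297×3.8²/(3.8+12)² = 17.179 kPa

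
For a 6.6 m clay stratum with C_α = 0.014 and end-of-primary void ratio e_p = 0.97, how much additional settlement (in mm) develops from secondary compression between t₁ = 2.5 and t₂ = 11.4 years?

Secondary compression: S_s = C_α·H/(1+e_p)·log₁₀(t₂/t₁)
S_s = 0.014×6.6/(1+0.97)×log₁₀(11.4/2.5)
    = 0.0469 × 0.659 = 0.03091 m

S_s ≈ 30.9 mm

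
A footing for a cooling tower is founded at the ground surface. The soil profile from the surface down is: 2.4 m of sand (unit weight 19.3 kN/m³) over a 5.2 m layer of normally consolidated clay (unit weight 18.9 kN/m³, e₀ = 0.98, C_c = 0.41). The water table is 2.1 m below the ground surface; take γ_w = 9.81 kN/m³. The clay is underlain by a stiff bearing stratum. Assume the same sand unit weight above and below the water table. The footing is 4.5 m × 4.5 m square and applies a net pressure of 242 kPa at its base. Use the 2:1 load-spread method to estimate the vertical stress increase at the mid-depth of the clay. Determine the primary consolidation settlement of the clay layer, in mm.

Mid-depth of clay below the ground surface: z = 2.4 + 5.2/2 = 5 m.
Total vertical stress at mid-clay: σ_v = 19.3×2.4 + 18.9×2.6 = 95.46 kPa.
Pore pressure: u = 9.81×(5 − 2.1) = 28.449 kPa.
Initial effective stress: σ'_0 = σ_v − u = 95.46 − 28.449 = 67.011 kPa.
Stress increase at mid-clay by the 2:1 spreading method:
Δσ = qBL/((B+z)(L+z)) = 242×4.5×4.5/((4.5+5)(4.5+5)) = 54.299 kPa
Final effective stress: σ'_f = σ'_0 + Δσ = 67.011 + 54.299 = 121.31 kPa.
Normally consolidated clay, so the full stress increment lies on the virgin compression line:
S_c = C_c·H/(1+e₀)·log₁₀(σ'_f/σ'_0) = 0.41×5.2/(1+0.98)×log₁₀(121.31/67.011)
    = 1.0768 × 0.25775 = 0.2775 m

S_c ≈ 278 mm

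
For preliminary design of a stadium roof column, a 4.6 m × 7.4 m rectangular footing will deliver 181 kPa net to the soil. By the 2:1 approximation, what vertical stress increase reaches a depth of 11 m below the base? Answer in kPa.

Δσ_z ≈ 21.5 kPa

By the 2:1 method the load spreads at 1 horizontal : 2 vertical, so at depth z the loaded area has grown by z in each plan dimension:
Δσ = qBL/((B+z)(L+z)) = 181×4.6×7.4/((4.6+11)(7.4+11)) = 21.465 kPa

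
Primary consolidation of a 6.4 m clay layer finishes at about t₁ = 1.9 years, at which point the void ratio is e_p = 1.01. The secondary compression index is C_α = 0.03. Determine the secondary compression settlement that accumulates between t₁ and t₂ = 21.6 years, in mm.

S_s ≈ 101 mm

Secondary compression: S_s = C_α·H/(1+e_p)·log₁₀(t₂/t₁)
S_s = 0.03×6.4/(1+1.01)×log₁₀(21.6/1.9)
    = 0.09552 × 1.056 = 0.1008 m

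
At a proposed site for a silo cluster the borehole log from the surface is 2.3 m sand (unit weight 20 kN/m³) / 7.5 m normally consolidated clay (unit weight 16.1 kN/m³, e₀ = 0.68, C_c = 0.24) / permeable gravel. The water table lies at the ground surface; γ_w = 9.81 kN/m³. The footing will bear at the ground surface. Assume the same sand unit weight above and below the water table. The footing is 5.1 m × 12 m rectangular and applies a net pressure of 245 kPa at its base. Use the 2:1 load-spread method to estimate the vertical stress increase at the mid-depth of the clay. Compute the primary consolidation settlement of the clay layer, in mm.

S_c ≈ 442 mm

Mid-depth of clay below the ground surface: z = 2.3 + 7.5/2 = 6.05 m.
Total vertical stress at mid-clay: σ_v = 20×2.3 + 16.1×3.75 = 106.38 kPa.
Pore pressure: u = 9.81×(6.05 − 0) = 59.351 kPa.
Initial effective stress: σ'_0 = σ_v − u = 106.38 − 59.351 = 47.029 kPa.
Stress increase at mid-clay by the 2:1 spreading method:
Δσ = qBL/((B+z)(L+z)) = 245×5.1×12/((5.1+6.05)(12+6.05)) = 74.502 kPa
Final effective stress: σ'_f = σ'_0 + Δσ = 47.029 + 74.502 = 121.53 kPa.
Normally consolidated clay, so the full stress increment lies on the virgin compression line:
S_c = C_c·H/(1+e₀)·log₁₀(σ'_f/σ'_0) = 0.24×7.5/(1+0.68)×log₁₀(121.53/47.029)
    = 1.0714 × 0.41232 = 0.4418 m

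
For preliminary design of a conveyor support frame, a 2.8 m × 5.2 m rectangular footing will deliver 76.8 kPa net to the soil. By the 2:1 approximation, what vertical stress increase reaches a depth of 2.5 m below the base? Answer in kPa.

Δσ_z ≈ 27.4 kPa

By the 2:1 method the load spreads at 1 horizontal : 2 vertical, so at depth z the loaded area has grown by z in each plan dimension:
Δσ = qBL/((B+z)(L+z)) = 76.8×2.8×5.2/((2.8+2.5)(5.2+2.5)) = 27.4 kPa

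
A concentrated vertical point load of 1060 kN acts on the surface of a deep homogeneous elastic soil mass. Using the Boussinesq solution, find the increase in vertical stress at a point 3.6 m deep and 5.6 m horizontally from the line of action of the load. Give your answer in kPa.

Δσ_z ≈ 1.81 kPa

Boussinesq vertical stress below a point load on an elastic half-space:
Δσ_z = 3P/(2πz²) · [1 + (r/z)²]^(−5/2)
r/z = 5.6/3.6 = 1.5556; [1+(r/z)²]^(−5/2) = 0.046239.
Δσ_z = 3×1060/(2π×3.6²) × 0.046239 = 39.052 × 0.046239 = 1.806 kPa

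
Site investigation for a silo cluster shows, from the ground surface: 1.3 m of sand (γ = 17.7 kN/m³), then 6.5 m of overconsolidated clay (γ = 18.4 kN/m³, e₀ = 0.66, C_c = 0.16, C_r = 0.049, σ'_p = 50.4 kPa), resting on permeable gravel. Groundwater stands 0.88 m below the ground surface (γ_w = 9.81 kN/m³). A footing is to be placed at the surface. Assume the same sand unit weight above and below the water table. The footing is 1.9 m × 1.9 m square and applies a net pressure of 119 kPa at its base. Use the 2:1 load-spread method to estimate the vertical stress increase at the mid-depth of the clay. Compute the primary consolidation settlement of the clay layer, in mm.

Mid-depth of clay below the ground surface: z = 1.3 + 6.5/2 = 4.55 m.
Total vertical stress at mid-clay: σ_v = 17.7×1.3 + 18.4×3.25 = 82.81 kPa.
Pore pressure: u = 9.81×(4.55 − 0.88) = 36.003 kPa.
Initial effective stress: σ'_0 = σ_v − u = 82.81 − 36.003 = 46.807 kPa.
Stress increase at mid-clay by the 2:1 spreading method:
Δσ = qBL/((B+z)(L+z)) = 119×1.9×1.9/((1.9+4.55)(1.9+4.55)) = 10.326 kPa
Final effective stress: σ'_f = 46.807 + 10.326 = 57.133 kPa.
σ'_f = 57.133 > σ'_p = 50.4 kPa, so the stress path crosses the preconsolidation pressure — recompression up to σ'_p, then virgin compression beyond:
S_c = H/(1+e₀)·[C_r·log₁₀(σ'_p/σ'_0) + C_c·log₁₀(σ'_f/σ'_p)]
    = 6.5/1.66 × [0.049×log₁₀(50.4/46.807) + 0.16×log₁₀(57.133/50.4)]
    = 3.9157 × [0.0015739 + 0.008713] = 0.04028 m

S_c ≈ 40.3 mm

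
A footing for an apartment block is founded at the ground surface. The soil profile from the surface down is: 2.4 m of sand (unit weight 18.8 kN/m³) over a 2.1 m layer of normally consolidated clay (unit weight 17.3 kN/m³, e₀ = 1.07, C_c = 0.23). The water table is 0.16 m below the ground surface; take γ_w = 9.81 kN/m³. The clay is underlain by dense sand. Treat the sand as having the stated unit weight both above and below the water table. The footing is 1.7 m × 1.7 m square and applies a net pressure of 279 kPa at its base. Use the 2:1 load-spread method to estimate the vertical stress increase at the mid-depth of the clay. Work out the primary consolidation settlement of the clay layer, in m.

S_c ≈ 0.0692 m

Mid-depth of clay below the ground surface: z = 2.4 + 2.1/2 = 3.45 m.
Total vertical stress at mid-clay: σ_v = 18.8×2.4 + 17.3×1.05 = 63.285 kPa.
Pore pressure: u = 9.81×(3.45 − 0.16) = 32.275 kPa.
Initial effective stress: σ'_0 = σ_v − u = 63.285 − 32.275 = 31.01 kPa.
Stress increase at mid-clay by the 2:1 spreading method:
Δσ = qBL/((B+z)(L+z)) = 279×1.7×1.7/((1.7+3.45)(1.7+3.45)) = 30.401 kPa
Final effective stress: σ'_f = σ'_0 + Δσ = 31.01 + 30.401 = 61.411 kPa.
Normally consolidated clay, so the full stress increment lies on the virgin compression line:
S_c = C_c·H/(1+e₀)·log₁₀(σ'_f/σ'_0) = 0.23×2.1/(1+1.07)×log₁₀(61.411/31.01)
    = 0.23333 × 0.29674 = 0.06924 m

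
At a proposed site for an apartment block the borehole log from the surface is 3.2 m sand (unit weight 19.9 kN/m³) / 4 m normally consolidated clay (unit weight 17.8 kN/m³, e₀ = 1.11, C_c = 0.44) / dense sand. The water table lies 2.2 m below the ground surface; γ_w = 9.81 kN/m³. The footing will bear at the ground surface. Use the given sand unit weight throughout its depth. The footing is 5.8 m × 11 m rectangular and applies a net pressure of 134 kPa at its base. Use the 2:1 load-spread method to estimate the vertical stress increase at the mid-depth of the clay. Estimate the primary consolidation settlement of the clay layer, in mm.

Mid-depth of clay below the ground surface: z = 3.2 + 4/2 = 5.2 m.
Total vertical stress at mid-clay: σ_v = 19.9×3.2 + 17.8×2 = 99.28 kPa.
Pore pressure: u = 9.81×(5.2 − 2.2) = 29.43 kPa.
Initial effective stress: σ'_0 = σ_v − u = 99.28 − 29.43 = 69.85 kPa.
Stress increase at mid-clay by the 2:1 spreading method:
Δσ = qBL/((B+z)(L+z)) = 134×5.8×11/((5.8+5.2)(11+5.2)) = 47.975 kPa
Final effective stress: σ'_f = σ'_0 + Δσ = 69.85 + 47.975 = 117.82 kPa.
Normally consolidated clay, so the full stress increment lies on the virgin compression line:
S_c = C_c·H/(1+e₀)·log₁₀(σ'_f/σ'_0) = 0.44×4/(1+1.11)×log₁₀(117.82/69.85)
    = 0.83412 × 0.22705 = 0.1894 m

S_c ≈ 189 mm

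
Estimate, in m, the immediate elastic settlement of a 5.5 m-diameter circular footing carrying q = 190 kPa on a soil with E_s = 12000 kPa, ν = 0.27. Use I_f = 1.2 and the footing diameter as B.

Immediate (elastic) settlement: S_e = q·B·(1−ν²)/E_s · I_f.
S_e = 190 × 5.5 × (1 − 0.27²) / 12000 × 1.2
    = 190 × 5.5 × 0.9271 / 12000 × 1.2
    = 0.09688 m

S_e ≈ 0.0969 m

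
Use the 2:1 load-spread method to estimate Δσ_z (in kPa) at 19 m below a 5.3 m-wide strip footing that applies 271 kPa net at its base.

Δσ_z ≈ 59.1 kPa

By the 2:1 method the load spreads at 1 horizontal : 2 vertical, so at depth z the loaded area has grown by z in each plan dimension:
Δσ = qB/(B+z) = 271×5.3/(5.3+19) = 59.107 kPa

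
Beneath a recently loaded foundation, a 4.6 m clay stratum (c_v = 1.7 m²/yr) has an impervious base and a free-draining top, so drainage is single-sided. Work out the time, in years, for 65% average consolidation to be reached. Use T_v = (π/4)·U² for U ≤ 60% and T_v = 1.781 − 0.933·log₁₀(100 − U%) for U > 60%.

Drainage path length: H_d = H = 4.6 m (single drainage).
U > 60%: T_v = 1.781 − 0.933·log₁₀(100 − 65) = 0.34038.
t = T_v·H_d²/c_v = 0.34038×4.6²/1.7 = 4.237 years.

t ≈ 4.24 years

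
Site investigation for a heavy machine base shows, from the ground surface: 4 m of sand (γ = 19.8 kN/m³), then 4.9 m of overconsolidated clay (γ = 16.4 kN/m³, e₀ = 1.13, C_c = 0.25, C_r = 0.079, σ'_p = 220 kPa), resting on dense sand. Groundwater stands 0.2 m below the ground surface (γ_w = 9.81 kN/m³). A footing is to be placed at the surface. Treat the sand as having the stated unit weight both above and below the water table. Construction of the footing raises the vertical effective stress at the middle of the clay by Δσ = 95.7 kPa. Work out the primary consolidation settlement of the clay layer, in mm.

Mid-depth of clay below the ground surface: z = 4 + 4.9/2 = 6.45 m.
Total vertical stress at mid-clay: σ_v = 19.8×4 + 16.4×2.45 = 119.38 kPa.
Pore pressure: u = 9.81×(6.45 − 0.2) = 61.312 kPa.
Initial effective stress: σ'_0 = σ_v − u = 119.38 − 61.312 = 58.068 kPa.
Final effective stress: σ'_f = 58.068 + 95.7 = 153.77 kPa.
σ'_f = 153.77 ≤ σ'_p = 220 kPa, so the clay remains overconsolidated and only the recompression index applies:
S_c = C_r·H/(1+e₀)·log₁₀(σ'_f/σ'_0) = 0.079×4.9/2.13×log₁₀(153.77/58.068)
    = 0.18174 × 0.42293 = 0.07686 m

S_c ≈ 76.9 mm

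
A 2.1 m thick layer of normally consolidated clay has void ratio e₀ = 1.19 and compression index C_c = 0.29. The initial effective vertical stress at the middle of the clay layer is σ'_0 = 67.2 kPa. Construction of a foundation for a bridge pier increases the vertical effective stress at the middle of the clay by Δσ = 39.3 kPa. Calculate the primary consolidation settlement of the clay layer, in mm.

S_c ≈ 55.6 mm

Final effective stress: σ'_f = σ'_0 + Δσ = 67.2 + 39.3 = 106.5 kPa.
Normally consolidated clay, so the full stress increment lies on the virgin compression line:
S_c = C_c·H/(1+e₀)·log₁₀(σ'_f/σ'_0) = 0.29×2.1/(1+1.19)×log₁₀(106.5/67.2)
    = 0.27808 × 0.19998 = 0.05561 m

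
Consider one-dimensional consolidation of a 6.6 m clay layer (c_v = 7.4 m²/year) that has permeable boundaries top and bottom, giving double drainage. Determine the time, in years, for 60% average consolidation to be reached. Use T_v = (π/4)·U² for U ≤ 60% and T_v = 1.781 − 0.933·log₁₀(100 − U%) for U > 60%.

t ≈ 0.416 years

Drainage path length: H_d = H/2 = 3.3 m (double drainage).
U ≤ 60%: T_v = (π/4)·U² = (π/4)×0.6² = 0.28274.
t = T_v·H_d²/c_v = 0.28274×3.3²/7.4 = 0.4161 years.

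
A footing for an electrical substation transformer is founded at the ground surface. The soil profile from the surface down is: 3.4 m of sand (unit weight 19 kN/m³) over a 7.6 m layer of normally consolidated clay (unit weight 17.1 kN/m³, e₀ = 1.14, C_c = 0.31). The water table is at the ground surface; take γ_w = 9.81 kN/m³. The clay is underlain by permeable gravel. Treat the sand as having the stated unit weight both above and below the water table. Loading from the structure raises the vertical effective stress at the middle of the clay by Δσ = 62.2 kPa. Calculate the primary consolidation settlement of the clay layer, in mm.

Mid-depth of clay below the ground surface: z = 3.4 + 7.6/2 = 7.2 m.
Total vertical stress at mid-clay: σ_v = 19×3.4 + 17.1×3.8 = 129.58 kPa.
Pore pressure: u = 9.81×(7.2 − 0) = 70.632 kPa.
Initial effective stress: σ'_0 = σ_v − u = 129.58 − 70.632 = 58.948 kPa.
Final effective stress: σ'_f = σ'_0 + Δσ = 58.948 + 62.2 = 121.15 kPa.
Normally consolidated clay, so the full stress increment lies on the virgin compression line:
S_c = C_c·H/(1+e₀)·log₁₀(σ'_f/σ'_0) = 0.31×7.6/(1+1.14)×log₁₀(121.15/58.948)
    = 1.1009 × 0.31285 = 0.3444 m

S_c ≈ 344 mm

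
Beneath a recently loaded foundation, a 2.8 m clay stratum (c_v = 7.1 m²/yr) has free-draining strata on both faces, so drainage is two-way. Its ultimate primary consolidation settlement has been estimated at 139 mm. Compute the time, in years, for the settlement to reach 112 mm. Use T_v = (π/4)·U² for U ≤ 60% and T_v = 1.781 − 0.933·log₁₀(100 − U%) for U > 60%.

Drainage path length: H_d = H/2 = 1.4 m (double drainage).
U = S(t)/S_ult = 112/139 = 0.8058.
U > 60%: T_v = 1.781 − 0.933·log₁₀(100 − 80.576) = 0.57897.
t = T_v·H_d²/c_v = 0.57897×1.4²/7.1 = 0.1598 years.

t ≈ 0.16 years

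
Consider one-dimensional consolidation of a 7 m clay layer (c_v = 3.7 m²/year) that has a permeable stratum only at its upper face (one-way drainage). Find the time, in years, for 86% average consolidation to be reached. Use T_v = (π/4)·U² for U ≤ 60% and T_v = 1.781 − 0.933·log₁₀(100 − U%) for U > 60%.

Drainage path length: H_d = H = 7 m (single drainage).
U > 60%: T_v = 1.781 − 0.933·log₁₀(100 − 86) = 0.71166.
t = T_v·H_d²/c_v = 0.71166×7²/3.7 = 9.425 years.

t ≈ 9.42 years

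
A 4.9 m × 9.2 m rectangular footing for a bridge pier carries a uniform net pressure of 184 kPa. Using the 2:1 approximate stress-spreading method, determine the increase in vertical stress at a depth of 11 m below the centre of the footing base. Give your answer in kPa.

By the 2:1 method the load spreads at 1 horizontal : 2 vertical, so at depth z the loaded area has grown by z in each plan dimension:
Δσ = qBL/((B+z)(L+z)) = 184×4.9×9.2/((4.9+11)(9.2+11)) = 25.826 kPa

Δσ_z ≈ 25.8 kPa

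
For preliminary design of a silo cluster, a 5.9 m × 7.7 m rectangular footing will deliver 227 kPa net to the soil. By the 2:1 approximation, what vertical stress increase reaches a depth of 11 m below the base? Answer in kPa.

Δσ_z ≈ 32.6 kPa

By the 2:1 method the load spreads at 1 horizontal : 2 vertical, so at depth z the loaded area has grown by z in each plan dimension:
Δσ = qBL/((B+z)(L+z)) = 227×5.9×7.7/((5.9+11)(7.7+11)) = 32.632 kPa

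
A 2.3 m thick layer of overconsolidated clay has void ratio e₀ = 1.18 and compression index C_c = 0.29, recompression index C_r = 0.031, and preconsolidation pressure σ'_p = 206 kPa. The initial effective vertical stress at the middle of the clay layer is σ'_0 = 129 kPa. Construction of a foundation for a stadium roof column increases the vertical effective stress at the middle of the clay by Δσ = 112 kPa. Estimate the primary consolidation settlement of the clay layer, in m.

S_c ≈ 0.0275 m

Final effective stress: σ'_f = 129 + 112 = 241 kPa.
σ'_f = 241 > σ'_p = 206 kPa, so the stress path crosses the preconsolidation pressure — recompression up to σ'_p, then virgin compression beyond:
S_c = H/(1+e₀)·[C_r·log₁₀(σ'_p/σ'_0) + C_c·log₁₀(σ'_f/σ'_p)]
    = 2.3/2.18 × [0.031×log₁₀(206/129) + 0.29×log₁₀(241/206)]
    = 1.055 × [0.0063016 + 0.019763] = 0.0275 m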